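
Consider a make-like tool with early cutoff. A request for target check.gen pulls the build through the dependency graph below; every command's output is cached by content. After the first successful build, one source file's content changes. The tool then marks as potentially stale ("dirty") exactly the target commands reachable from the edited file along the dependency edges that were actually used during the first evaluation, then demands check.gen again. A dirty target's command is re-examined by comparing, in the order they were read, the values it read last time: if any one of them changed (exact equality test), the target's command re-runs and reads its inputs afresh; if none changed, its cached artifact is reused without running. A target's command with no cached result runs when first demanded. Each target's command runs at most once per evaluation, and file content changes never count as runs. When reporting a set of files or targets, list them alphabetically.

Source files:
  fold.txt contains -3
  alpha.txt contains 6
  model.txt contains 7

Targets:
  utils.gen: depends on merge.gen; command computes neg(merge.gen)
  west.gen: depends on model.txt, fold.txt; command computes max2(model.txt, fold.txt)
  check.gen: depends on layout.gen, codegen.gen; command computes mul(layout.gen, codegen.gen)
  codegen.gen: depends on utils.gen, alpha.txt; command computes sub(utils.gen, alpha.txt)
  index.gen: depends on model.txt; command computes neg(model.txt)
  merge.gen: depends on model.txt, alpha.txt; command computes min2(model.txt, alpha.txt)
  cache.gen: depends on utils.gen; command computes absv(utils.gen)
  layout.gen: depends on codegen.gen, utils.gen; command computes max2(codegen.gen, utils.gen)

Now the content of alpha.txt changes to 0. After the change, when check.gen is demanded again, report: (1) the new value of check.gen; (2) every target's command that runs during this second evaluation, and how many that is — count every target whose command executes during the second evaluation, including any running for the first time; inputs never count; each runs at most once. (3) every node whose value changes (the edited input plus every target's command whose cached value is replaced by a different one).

Demanding check.gen again yields 0.
5 target commands run: check.gen, codegen.gen, layout.gen, merge.gen, utils.gen.
The nodes whose values change: alpha.txt, check.gen, codegen.gen, layout.gen, merge.gen, utils.gen.

First demand of the output computes:
  merge.gen = min2(7, 6) = 6
  utils.gen = neg(6) = -6
  codegen.gen = sub(-6, 6) = -12
  layout.gen = max2(-12, -6) = -6
  check.gen = mul(-6, -12) = 72

After the edit, cleaning proceeds:
  merge.gen: a read changed (alpha.txt 6->0) — executes, giving 0.
  utils.gen: a read changed (merge.gen 6->0) — executes, giving 0.
  codegen.gen: a read changed (utils.gen -6->0; alpha.txt 6->0) — executes, giving 0.
  layout.gen: a read changed (codegen.gen -12->0; utils.gen -6->0) — executes, giving 0.
  check.gen: a read changed (layout.gen -6->0; codegen.gen -12->0) — executes, giving 0.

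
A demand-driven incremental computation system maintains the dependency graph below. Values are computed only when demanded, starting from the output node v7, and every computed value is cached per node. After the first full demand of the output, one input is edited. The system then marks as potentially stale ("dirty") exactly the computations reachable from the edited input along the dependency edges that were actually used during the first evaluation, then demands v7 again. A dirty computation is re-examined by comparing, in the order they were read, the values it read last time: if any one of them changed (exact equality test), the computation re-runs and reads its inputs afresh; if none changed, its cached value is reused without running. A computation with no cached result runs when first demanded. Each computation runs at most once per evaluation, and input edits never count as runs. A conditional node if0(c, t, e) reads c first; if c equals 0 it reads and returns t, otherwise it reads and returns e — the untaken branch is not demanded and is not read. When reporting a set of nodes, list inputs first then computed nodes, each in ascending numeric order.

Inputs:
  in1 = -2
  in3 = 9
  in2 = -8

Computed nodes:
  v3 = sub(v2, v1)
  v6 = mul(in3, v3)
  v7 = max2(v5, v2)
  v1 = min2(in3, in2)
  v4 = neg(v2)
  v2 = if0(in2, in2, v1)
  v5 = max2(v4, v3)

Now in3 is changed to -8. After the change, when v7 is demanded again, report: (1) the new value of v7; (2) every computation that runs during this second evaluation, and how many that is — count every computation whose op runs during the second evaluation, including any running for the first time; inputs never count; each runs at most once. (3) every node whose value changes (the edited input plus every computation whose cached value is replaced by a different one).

First evaluation (everything demanded from the output):
  v1 = min2(9, -8) = -8
  v2 = if0(in2=-8 -> else branch v1) = -8
  v3 = sub(-8, -8) = 0
  v4 = neg(-8) = 8
  v5 = max2(8, 0) = 8
  v7 = max2(8, -8) = 8

Propagation after the edit:
  v1: runs — in3 9->-8; result -8 (same value as before).
  v2: checked — values it read are unchanged (in2 unchanged, v1 unchanged); reused cached -8 without running.
  v3: checked — values it read are unchanged (v2 unchanged, v1 unchanged); reused cached 0 without running.
  v4: checked — values it read are unchanged (v2 unchanged); reused cached 8 without running.
  v5: checked — values it read are unchanged (v4 unchanged, v3 unchanged); reused cached 8 without running.
  v7: checked — values it read are unchanged (v5 unchanged, v2 unchanged); reused cached 8 without running.

Key observation: the change is absorbed at v1 — it re-runs but produces the same value, and the output's value is unchanged.

New value of v7: 8.
Computations that run: v1 — 1 in total.
Values that change: in3.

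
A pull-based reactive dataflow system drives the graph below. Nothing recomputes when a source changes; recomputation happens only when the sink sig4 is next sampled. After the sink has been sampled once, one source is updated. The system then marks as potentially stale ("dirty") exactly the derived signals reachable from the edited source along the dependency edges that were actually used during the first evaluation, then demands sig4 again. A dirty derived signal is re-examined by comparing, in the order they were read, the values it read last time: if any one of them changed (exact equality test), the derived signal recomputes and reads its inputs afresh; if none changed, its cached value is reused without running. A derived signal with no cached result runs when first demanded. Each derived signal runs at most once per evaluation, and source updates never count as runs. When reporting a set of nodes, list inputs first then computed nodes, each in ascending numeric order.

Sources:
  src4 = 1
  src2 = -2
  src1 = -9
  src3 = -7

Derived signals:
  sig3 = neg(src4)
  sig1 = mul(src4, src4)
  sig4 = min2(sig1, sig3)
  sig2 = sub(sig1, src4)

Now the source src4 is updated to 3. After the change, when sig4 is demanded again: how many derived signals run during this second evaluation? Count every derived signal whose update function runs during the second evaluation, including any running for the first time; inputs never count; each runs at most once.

First evaluation (everything demanded from the output):
  sig1 = mul(1, 1) = 1
  sig3 = neg(1) = -1
  sig4 = min2(1, -1) = -1

Propagation after the edit:
  sig1: runs — src4 1->3; src4 1->3; result 9.
  sig3: runs — src4 1->3; result -3.
  sig4: runs — sig1 1->9; sig3 -1->-3; result -3.

Derived signals that run: sig1, sig3, sig4 — 3 in total.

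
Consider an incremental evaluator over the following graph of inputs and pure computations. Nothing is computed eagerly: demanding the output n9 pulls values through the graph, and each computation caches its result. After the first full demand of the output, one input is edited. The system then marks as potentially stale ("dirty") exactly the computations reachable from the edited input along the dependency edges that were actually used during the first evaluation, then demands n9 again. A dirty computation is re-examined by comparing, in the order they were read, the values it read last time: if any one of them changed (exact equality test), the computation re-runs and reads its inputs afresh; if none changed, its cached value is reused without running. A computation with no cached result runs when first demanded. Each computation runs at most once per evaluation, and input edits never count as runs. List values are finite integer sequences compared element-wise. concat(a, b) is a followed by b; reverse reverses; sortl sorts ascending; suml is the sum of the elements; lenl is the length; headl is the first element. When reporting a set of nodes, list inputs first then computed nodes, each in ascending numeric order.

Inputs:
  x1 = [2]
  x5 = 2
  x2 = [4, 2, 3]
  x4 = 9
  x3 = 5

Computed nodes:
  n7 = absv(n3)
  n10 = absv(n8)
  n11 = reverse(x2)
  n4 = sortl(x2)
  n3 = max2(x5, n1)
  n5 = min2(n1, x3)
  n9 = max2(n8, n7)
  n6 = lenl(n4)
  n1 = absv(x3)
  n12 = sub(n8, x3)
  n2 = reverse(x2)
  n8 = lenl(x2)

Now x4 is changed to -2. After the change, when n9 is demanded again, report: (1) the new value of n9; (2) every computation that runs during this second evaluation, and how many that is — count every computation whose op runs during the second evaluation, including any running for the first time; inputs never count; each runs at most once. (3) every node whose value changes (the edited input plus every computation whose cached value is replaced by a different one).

n9 now evaluates to 5.
Run set: none (0 run).
Changed values: x4.
The important point: nothing the output needs ever reads x4, so the edit is invisible to it.

Initial pass — values computed on the first demand:
  n1 = absv(5) = 5
  n3 = max2(2, 5) = 5
  n7 = absv(5) = 5
  n8 = lenl([4, 2, 3]) = 3
  n9 = max2(3, 5) = 5

Second demand — change propagation:
  no demanded computation ever read x4, so the edit dirties nothing and nothing runs.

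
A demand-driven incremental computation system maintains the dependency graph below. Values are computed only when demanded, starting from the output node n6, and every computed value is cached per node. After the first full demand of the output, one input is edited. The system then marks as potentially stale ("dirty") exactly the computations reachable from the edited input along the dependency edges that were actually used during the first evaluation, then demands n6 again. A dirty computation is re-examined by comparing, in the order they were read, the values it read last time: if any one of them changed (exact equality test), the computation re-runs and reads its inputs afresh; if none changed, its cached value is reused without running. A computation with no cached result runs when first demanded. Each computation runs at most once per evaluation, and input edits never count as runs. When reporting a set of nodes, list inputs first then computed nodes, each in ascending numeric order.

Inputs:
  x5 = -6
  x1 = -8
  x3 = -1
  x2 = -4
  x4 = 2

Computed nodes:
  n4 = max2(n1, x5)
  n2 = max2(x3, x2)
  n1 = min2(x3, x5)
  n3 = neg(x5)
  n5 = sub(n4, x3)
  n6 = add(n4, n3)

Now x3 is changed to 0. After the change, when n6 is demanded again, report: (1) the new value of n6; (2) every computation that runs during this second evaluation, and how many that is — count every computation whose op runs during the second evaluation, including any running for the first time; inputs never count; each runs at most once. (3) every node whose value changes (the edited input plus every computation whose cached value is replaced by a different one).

First evaluation (everything demanded from the output):
  n1 = min2(-1, -6) = -6
  n3 = neg(-6) = 6
  n4 = max2(-6, -6) = -6
  n6 = add(-6, 6) = 0

Propagation after the edit:
  n1: runs — x3 -1->0; result -6 (same value as before).
  n4: checked — values it read are unchanged (n1 unchanged, x5 unchanged); reused cached -6 without running.
  n6: checked — values it read are unchanged (n4 unchanged, n3 unchanged); reused cached 0 without running.

Key observation: the change is absorbed at n1 — it re-runs but produces the same value, and the output's value is unchanged.

New value of n6: 0.
Computations that run: n1 — 1 in total.
Values that change: x3.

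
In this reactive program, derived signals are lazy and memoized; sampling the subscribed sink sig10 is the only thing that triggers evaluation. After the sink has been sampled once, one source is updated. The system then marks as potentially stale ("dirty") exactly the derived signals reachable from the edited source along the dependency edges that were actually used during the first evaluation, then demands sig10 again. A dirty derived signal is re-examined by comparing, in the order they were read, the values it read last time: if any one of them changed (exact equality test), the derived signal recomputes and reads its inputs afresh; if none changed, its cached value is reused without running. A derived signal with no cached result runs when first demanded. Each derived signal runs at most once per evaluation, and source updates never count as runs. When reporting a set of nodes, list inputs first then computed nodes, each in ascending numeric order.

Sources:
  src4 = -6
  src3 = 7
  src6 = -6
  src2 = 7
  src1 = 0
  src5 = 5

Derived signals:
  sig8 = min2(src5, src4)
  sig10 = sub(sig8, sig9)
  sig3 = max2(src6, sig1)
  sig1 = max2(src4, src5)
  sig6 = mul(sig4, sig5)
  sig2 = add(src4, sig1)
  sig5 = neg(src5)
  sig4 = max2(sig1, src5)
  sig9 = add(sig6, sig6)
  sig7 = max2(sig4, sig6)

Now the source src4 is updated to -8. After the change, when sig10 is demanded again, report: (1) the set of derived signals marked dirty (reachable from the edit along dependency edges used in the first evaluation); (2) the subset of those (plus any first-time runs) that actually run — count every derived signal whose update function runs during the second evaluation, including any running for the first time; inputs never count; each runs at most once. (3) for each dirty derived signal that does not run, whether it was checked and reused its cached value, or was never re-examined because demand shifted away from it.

First demand of the output computes:
  sig1 = max2(-6, 5) = 5
  sig4 = max2(5, 5) = 5
  sig5 = neg(5) = -5
  sig6 = mul(5, -5) = -25
  sig8 = min2(5, -6) = -6
  sig9 = add(-25, -25) = -50
  sig10 = sub(-6, -50) = 44

After the edit, cleaning proceeds:
  sig1: a read changed (src4 -6->-8) — executes, giving 5 — identical to its old value.
  sig4: dirty, but its reads are unchanged (sig1 unchanged, src5 unchanged); cached 5 stands.
  sig6: dirty, but its reads are unchanged (sig4 unchanged, sig5 unchanged); cached -25 stands.
  sig8: a read changed (src4 -6->-8) — executes, giving -8.
  sig9: dirty, but its reads are unchanged (sig6 unchanged, sig6 unchanged); cached -50 stands.
  sig10: a read changed (sig8 -6->-8) — executes, giving 42.

Note where the cutoff bites: sig4 is checked, finds nothing changed, and keeps its cache.

The edit dirties: sig1, sig4, sig6, sig8, sig9, sig10.
3 derived signals run: sig1, sig8, sig10.
Cache hits after checking: sig4, sig6, sig9.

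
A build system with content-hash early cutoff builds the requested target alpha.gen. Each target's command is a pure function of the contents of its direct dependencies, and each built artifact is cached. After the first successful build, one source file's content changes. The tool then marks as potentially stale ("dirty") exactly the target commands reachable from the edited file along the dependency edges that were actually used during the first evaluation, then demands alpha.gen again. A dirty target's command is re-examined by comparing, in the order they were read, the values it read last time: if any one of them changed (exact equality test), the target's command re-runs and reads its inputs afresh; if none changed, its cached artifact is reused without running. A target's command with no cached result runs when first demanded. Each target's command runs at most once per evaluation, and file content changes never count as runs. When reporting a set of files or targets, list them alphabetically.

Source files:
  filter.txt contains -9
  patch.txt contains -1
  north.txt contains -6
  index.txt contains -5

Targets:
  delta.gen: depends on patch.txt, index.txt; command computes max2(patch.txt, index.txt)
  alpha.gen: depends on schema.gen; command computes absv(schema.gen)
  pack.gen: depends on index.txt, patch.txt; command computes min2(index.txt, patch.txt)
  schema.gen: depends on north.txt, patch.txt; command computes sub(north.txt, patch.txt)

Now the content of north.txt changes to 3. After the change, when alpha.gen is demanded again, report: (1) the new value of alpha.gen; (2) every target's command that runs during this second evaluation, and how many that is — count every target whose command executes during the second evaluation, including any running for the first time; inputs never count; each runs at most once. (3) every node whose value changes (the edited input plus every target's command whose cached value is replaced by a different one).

New value of alpha.gen: 4.
Target commands that run: alpha.gen, schema.gen — 2 in total.
Values that change: alpha.gen, north.txt, schema.gen.

First evaluation (everything demanded from the output):
  schema.gen = sub(-6, -1) = -5
  alpha.gen = absv(-5) = 5

Propagation after the edit:
  schema.gen: runs — north.txt -6->3; result 4.
  alpha.gen: runs — schema.gen -5->4; result 4.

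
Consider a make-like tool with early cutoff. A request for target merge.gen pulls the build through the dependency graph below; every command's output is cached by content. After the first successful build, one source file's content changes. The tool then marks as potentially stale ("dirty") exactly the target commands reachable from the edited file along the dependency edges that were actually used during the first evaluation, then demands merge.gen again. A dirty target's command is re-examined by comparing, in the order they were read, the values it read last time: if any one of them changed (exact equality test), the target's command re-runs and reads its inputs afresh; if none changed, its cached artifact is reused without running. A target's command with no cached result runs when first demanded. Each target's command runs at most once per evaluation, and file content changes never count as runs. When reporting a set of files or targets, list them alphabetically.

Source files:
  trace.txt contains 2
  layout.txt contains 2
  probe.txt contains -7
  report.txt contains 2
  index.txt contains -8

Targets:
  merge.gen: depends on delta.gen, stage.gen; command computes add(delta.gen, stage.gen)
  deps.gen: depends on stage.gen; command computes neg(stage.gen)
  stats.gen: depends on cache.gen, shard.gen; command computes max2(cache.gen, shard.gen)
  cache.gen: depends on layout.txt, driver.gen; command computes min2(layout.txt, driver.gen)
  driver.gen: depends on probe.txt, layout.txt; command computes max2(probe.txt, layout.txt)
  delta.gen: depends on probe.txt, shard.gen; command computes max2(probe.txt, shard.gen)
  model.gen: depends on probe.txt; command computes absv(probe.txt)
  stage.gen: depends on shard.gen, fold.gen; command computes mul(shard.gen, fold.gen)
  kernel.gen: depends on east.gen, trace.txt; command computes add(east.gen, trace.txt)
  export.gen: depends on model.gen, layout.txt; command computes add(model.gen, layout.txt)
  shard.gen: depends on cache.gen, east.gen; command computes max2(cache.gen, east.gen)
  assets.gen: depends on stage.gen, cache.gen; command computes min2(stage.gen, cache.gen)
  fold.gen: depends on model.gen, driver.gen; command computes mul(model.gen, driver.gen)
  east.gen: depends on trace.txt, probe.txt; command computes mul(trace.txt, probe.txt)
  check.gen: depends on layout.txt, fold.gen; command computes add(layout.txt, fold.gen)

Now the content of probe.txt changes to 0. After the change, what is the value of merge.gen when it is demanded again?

Demanding merge.gen again yields 2.
Note where the cutoff bites: cache.gen is checked, finds nothing changed, and keeps its cache.

First demand of the output computes:
  driver.gen = max2(-7, 2) = 2
  cache.gen = min2(2, 2) = 2
  east.gen = mul(2, -7) = -14
  model.gen = absv(-7) = 7
  fold.gen = mul(7, 2) = 14
  shard.gen = max2(2, -14) = 2
  delta.gen = max2(-7, 2) = 2
  stage.gen = mul(2, 14) = 28
  merge.gen = add(2, 28) = 30

After the edit, cleaning proceeds:
  driver.gen: a read changed (probe.txt -7->0) — executes, giving 2 — identical to its old value.
  cache.gen: dirty, but its reads are unchanged (layout.txt unchanged, driver.gen unchanged); cached 2 stands.
  east.gen: a read changed (probe.txt -7->0) — executes, giving 0.
  model.gen: a read changed (probe.txt -7->0) — executes, giving 0.
  fold.gen: a read changed (model.gen 7->0) — executes, giving 0.
  shard.gen: a read changed (east.gen -14->0) — executes, giving 2 — identical to its old value.
  delta.gen: a read changed (probe.txt -7->0) — executes, giving 2 — identical to its old value.
  stage.gen: a read changed (fold.gen 14->0) — executes, giving 0.
  merge.gen: a read changed (stage.gen 28->0) — executes, giving 2.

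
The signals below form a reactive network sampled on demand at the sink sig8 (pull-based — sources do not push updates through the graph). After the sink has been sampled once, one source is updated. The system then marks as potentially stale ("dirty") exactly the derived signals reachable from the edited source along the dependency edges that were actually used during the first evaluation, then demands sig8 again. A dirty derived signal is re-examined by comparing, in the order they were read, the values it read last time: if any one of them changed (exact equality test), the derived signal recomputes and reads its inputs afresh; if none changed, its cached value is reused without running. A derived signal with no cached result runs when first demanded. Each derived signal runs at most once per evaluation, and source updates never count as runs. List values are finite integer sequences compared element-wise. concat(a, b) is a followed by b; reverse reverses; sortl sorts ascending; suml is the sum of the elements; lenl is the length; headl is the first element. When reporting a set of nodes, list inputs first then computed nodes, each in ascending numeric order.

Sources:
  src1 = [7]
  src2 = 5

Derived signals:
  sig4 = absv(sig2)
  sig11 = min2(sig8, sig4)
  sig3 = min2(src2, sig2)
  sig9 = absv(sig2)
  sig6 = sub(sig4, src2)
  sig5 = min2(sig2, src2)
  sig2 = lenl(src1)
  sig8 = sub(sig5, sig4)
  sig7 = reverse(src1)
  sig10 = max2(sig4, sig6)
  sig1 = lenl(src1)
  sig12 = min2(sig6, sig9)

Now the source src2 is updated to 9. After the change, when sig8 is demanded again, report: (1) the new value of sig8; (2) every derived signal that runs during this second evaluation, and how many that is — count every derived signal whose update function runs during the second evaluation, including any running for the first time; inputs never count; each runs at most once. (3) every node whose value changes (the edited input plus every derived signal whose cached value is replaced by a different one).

sig8 now evaluates to 0.
Run set: sig5 (1 run).
Changed values: src2.
The important point: sig5 recomputes to an identical value, and the output ends up unchanged.

Initial pass — values computed on the first demand:
  sig2 = lenl([7]) = 1
  sig4 = absv(1) = 1
  sig5 = min2(1, 5) = 1
  sig8 = sub(1, 1) = 0

Second demand — change propagation:
  sig5: re-runs because src2 5->9; new result 1 (unchanged).
  sig8: re-examined; everything it read last time is the same (sig5 unchanged, sig4 unchanged) — cache 0 kept, no run.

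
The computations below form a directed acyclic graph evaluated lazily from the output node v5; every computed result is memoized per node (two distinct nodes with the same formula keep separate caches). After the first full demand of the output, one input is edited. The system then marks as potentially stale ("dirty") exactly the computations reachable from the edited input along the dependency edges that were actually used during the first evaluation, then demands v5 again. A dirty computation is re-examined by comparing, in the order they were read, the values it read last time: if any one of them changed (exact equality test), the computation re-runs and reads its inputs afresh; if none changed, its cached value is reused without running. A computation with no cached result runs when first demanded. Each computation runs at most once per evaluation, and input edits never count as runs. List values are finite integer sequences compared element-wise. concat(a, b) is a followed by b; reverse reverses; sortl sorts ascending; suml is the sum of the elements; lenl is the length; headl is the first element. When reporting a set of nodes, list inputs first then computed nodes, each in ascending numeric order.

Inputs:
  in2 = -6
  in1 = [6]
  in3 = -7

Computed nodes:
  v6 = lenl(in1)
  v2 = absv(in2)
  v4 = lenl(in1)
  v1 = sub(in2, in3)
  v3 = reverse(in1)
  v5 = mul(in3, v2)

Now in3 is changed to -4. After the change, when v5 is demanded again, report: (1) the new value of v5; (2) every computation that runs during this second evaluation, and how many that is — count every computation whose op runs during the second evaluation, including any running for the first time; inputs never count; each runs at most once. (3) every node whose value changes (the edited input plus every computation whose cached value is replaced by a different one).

Demanding v5 again yields -24.
1 computations run: v5.
The nodes whose values change: in3, v5.

First demand of the output computes:
  v2 = absv(-6) = 6
  v5 = mul(-7, 6) = -42

After the edit, cleaning proceeds:
  v5: a read changed (in3 -7->-4) — executes, giving -24.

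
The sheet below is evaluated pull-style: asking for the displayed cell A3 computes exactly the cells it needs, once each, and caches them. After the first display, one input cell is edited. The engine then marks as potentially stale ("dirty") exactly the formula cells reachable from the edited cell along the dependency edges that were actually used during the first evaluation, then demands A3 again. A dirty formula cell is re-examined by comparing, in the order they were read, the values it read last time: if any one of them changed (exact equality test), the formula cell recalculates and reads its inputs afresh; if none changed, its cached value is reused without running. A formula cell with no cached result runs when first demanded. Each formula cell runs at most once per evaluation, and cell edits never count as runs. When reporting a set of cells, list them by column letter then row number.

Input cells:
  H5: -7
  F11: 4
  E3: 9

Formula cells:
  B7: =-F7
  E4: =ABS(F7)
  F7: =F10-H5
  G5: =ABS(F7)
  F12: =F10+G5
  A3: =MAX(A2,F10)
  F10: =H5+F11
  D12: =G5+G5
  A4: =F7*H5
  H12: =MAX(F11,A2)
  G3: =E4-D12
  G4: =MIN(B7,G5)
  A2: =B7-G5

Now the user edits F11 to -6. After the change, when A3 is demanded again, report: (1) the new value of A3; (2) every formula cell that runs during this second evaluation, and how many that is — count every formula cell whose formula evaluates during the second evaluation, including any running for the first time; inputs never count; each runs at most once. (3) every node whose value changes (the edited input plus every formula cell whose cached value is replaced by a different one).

Demanding A3 again yields 0.
6 formula cells run: A2, A3, B7, F7, F10, G5.
The nodes whose values change: A2, A3, B7, F7, F10, F11, G5.

First demand of the output computes:
  F10 = -7 + 4 = -3
  F7 = -3 - -7 = 4
  B7 = -(4) = -4
  G5 = ABS(4) = 4
  A2 = -4 - 4 = -8
  A3 = MAX(-8, -3) = -3

After the edit, cleaning proceeds:
  F10: a read changed (F11 4->-6) — executes, giving -13.
  F7: a read changed (F10 -3->-13) — executes, giving -6.
  B7: a read changed (F7 4->-6) — executes, giving 6.
  G5: a read changed (F7 4->-6) — executes, giving 6.
  A2: a read changed (B7 -4->6; G5 4->6) — executes, giving 0.
  A3: a read changed (A2 -8->0; F10 -3->-13) — executes, giving 0.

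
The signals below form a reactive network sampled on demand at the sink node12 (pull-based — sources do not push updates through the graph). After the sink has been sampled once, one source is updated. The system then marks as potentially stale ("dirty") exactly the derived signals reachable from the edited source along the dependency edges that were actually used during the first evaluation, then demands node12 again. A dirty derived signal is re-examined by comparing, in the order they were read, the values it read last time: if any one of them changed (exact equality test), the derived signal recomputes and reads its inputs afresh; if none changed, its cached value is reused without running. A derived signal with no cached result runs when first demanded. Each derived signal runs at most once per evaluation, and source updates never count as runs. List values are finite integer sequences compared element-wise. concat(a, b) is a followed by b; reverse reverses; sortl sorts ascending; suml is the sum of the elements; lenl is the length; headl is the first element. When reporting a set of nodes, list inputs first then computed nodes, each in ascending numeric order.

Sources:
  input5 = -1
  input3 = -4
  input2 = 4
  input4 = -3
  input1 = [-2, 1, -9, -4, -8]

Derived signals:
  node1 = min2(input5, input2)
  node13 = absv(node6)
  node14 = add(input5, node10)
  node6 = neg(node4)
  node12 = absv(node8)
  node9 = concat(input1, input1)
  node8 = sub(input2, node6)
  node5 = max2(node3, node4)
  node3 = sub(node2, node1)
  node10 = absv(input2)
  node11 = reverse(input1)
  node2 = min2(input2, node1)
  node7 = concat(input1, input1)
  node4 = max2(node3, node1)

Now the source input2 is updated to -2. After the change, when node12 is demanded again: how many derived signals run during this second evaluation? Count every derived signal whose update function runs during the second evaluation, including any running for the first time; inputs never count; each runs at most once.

Initial pass — values computed on the first demand:
  node1 = min2(-1, 4) = -1
  node2 = min2(4, -1) = -1
  node3 = sub(-1, -1) = 0
  node4 = max2(0, -1) = 0
  node6 = neg(0) = 0
  node8 = sub(4, 0) = 4
  node12 = absv(4) = 4

Second demand — change propagation:
  node1: re-runs because input2 4->-2; new result -2.
  node2: re-runs because input2 4->-2; node1 -1->-2; new result -2.
  node3: re-runs because node2 -1->-2; node1 -1->-2; new result 0 (unchanged).
  node4: re-runs because node1 -1->-2; new result 0 (unchanged).
  node6: re-examined; everything it read last time is the same (node4 unchanged) — cache 0 kept, no run.
  node8: re-runs because input2 4->-2; new result -2.
  node12: re-runs because node8 4->-2; new result 2.

The important point: at node6 every value read last time is unchanged, so the dirty flag clears without a run.

Run set: node1, node2, node3, node4, node8, node12 (6 run).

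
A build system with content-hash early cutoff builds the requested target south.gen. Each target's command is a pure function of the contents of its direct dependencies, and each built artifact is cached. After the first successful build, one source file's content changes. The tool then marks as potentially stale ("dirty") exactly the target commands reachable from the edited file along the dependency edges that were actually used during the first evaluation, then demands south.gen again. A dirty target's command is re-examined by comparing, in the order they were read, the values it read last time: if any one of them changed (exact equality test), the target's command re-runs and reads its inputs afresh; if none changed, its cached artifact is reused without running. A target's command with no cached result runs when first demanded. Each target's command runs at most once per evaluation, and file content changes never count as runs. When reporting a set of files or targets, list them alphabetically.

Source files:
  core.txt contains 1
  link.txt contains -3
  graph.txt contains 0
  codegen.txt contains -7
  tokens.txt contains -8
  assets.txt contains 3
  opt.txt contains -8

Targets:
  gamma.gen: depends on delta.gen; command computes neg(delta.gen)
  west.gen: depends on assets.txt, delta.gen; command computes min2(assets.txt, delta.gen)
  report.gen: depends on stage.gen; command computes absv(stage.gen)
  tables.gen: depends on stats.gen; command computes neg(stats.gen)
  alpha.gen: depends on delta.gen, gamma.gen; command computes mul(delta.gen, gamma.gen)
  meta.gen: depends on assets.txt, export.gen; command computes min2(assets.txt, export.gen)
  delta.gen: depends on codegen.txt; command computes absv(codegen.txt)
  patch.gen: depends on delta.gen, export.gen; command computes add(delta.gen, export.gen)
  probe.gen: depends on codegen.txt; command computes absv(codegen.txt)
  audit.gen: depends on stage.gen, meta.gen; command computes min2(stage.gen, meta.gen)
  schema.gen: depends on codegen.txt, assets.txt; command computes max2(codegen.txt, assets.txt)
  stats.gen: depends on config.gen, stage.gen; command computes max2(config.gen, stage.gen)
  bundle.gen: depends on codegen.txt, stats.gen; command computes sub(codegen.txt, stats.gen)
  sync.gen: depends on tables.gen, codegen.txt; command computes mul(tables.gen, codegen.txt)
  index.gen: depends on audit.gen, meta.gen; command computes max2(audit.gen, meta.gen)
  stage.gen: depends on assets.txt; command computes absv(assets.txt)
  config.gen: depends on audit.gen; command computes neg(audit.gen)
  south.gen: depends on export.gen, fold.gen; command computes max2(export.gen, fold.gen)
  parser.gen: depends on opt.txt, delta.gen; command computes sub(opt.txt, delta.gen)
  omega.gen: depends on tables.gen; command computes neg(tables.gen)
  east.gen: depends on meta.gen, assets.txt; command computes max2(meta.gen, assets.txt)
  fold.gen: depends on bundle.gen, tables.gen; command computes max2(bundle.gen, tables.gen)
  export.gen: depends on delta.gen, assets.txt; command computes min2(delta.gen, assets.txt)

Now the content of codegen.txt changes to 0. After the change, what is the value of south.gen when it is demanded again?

First evaluation (everything demanded from the output):
  delta.gen = absv(-7) = 7
  export.gen = min2(7, 3) = 3
  meta.gen = min2(3, 3) = 3
  stage.gen = absv(3) = 3
  audit.gen = min2(3, 3) = 3
  config.gen = neg(3) = -3
  stats.gen = max2(-3, 3) = 3
  bundle.gen = sub(-7, 3) = -10
  tables.gen = neg(3) = -3
  fold.gen = max2(-10, -3) = -3
  south.gen = max2(3, -3) = 3

Propagation after the edit:
  delta.gen: runs — codegen.txt -7->0; result 0.
  export.gen: runs — delta.gen 7->0; result 0.
  meta.gen: runs — export.gen 3->0; result 0.
  audit.gen: runs — meta.gen 3->0; result 0.
  config.gen: runs — audit.gen 3->0; result 0.
  stats.gen: runs — config.gen -3->0; result 3 (same value as before).
  bundle.gen: runs — codegen.txt -7->0; result -3.
  tables.gen: checked — values it read are unchanged (stats.gen unchanged); reused cached -3 without running.
  fold.gen: runs — bundle.gen -10->-3; result -3 (same value as before).
  south.gen: runs — export.gen 3->0; result 0.

Key observation: the cutoff stops propagation at tables.gen — its inputs' values are unchanged, so it reuses its cache.

New value of south.gen: 0.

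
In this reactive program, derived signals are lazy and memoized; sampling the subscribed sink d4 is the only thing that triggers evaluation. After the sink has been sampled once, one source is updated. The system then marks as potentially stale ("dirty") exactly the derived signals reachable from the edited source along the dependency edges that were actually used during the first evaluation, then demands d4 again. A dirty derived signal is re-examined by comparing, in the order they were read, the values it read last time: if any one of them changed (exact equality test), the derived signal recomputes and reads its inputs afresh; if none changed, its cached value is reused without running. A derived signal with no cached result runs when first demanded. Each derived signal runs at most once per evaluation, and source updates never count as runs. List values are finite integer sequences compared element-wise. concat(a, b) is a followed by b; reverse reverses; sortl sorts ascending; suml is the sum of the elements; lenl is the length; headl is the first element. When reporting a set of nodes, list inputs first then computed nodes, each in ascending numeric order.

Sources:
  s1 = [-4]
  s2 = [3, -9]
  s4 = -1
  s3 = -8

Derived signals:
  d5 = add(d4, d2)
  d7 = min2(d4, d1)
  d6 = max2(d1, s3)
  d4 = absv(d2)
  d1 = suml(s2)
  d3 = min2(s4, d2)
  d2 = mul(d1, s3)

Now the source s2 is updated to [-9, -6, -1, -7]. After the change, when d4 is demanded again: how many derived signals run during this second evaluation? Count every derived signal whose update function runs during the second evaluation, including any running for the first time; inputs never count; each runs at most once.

First demand of the output computes:
  d1 = suml([3, -9]) = -6
  d2 = mul(-6, -8) = 48
  d4 = absv(48) = 48

After the edit, cleaning proceeds:
  d1: a read changed (s2 [3, -9]->[-9, -6, -1, -7]) — executes, giving -23.
  d2: a read changed (d1 -6->-23) — executes, giving 184.
  d4: a read changed (d2 48->184) — executes, giving 184.

3 derived signals run: d1, d2, d4.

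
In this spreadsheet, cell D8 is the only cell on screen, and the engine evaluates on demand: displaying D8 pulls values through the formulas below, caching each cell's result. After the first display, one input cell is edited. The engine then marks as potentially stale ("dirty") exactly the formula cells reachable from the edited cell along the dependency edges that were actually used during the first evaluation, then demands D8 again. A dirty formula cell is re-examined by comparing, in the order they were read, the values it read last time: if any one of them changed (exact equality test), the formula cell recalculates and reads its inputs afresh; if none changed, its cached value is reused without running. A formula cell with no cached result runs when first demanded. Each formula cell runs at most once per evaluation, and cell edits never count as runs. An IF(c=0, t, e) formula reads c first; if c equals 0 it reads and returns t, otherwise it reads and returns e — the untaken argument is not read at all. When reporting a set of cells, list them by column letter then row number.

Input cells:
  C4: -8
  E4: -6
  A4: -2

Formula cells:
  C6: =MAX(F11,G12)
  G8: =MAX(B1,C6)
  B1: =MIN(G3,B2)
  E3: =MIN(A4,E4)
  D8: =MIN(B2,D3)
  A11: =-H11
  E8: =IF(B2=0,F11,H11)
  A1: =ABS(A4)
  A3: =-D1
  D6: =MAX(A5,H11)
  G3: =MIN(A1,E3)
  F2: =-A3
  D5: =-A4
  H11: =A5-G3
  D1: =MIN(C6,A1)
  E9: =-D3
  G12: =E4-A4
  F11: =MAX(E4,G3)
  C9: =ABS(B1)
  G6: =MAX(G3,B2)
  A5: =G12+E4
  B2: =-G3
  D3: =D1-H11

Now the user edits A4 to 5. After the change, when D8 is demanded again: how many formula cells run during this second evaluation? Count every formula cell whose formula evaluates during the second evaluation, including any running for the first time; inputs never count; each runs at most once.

Run set: A1, A5, C6, D1, D3, D8, E3, G3, G12, H11 (10 run).
The important point: at F11 every value read last time is unchanged, so the dirty flag clears without a run.

Initial pass — values computed on the first demand:
  A1 = ABS(-2) = 2
  E3 = MIN(-2, -6) = -6
  G3 = MIN(2, -6) = -6
  B2 = -(-6) = 6
  F11 = MAX(-6, -6) = -6
  G12 = -6 - -2 = -4
  A5 = -4 + -6 = -10
  C6 = MAX(-6, -4) = -4
  D1 = MIN(-4, 2) = -4
  H11 = -10 - -6 = -4
  D3 = -4 - -4 = 0
  D8 = MIN(6, 0) = 0

Second demand — change propagation:
  A1: re-runs because A4 -2->5; new result 5.
  E3: re-runs because A4 -2->5; new result -6 (unchanged).
  G3: re-runs because A1 2->5; new result -6 (unchanged).
  B2: re-examined; everything it read last time is the same (G3 unchanged) — cache 6 kept, no run.
  F11: re-examined; everything it read last time is the same (E4 unchanged, G3 unchanged) — cache -6 kept, no run.
  G12: re-runs because A4 -2->5; new result -11.
  A5: re-runs because G12 -4->-11; new result -17.
  C6: re-runs because G12 -4->-11; new result -6.
  D1: re-runs because C6 -4->-6; A1 2->5; new result -6.
  H11: re-runs because A5 -10->-17; new result -11.
  D3: re-runs because D1 -4->-6; H11 -4->-11; new result 5.
  D8: re-runs because D3 0->5; new result 5.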